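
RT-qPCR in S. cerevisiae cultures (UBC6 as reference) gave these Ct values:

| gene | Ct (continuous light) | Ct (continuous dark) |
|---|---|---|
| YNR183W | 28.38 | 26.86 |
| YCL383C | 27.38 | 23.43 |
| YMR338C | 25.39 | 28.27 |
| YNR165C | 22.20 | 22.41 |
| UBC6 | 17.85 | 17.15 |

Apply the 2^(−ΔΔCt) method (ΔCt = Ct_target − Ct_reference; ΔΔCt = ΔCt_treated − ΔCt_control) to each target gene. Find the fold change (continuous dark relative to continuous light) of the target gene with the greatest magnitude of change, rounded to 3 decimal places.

0.084

YNR183W: ΔΔCt = (26.86−17.15) − (28.38−17.85) = 9.71 − 10.53 = -0.82; fold change = 2^0.82 = 1.765
YCL383C: ΔΔCt = (23.43−17.15) − (27.38−17.85) = 6.28 − 9.53 = -3.25; fold change = 2^3.25 = 9.514
YMR338C: ΔΔCt = (28.27−17.15) − (25.39−17.85) = 11.12 − 7.54 = 3.58; fold change = 2^-3.58 = 0.084
YNR165C: ΔΔCt = (22.41−17.15) − (22.20−17.85) = 5.26 − 4.35 = 0.91; fold change = 2^-0.91 = 0.532
YMR338C has the largest |ΔΔCt| = 3.58.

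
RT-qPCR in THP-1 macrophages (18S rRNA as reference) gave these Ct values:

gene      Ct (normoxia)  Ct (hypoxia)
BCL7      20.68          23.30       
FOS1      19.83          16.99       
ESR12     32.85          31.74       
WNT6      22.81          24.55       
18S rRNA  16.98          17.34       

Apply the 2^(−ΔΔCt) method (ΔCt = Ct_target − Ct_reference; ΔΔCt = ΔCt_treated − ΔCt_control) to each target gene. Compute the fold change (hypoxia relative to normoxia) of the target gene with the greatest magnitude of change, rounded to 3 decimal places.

9.190

BCL7: ΔΔCt = (23.30−17.34) − (20.68−16.98) = 5.96 − 3.70 = 2.26; fold change = 2^-2.26 = 0.209
FOS1: ΔΔCt = (16.99−17.34) − (19.83−16.98) = -0.35 − 2.85 = -3.20; fold change = 2^3.20 = 9.190
ESR12: ΔΔCt = (31.74−17.34) − (32.85−16.98) = 14.40 − 15.87 = -1.47; fold change = 2^1.47 = 2.770
WNT6: ΔΔCt = (24.55−17.34) − (22.81−16.98) = 7.21 − 5.83 = 1.38; fold change = 2^-1.38 = 0.384
FOS1 has the largest |ΔΔCt| = 3.20.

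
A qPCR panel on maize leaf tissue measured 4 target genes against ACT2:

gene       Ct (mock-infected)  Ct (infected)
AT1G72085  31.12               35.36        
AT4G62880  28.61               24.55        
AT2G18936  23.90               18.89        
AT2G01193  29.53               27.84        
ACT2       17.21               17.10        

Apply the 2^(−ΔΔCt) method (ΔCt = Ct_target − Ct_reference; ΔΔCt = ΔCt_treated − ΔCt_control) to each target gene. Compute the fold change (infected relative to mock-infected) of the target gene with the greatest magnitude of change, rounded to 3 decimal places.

AT1G72085: ΔΔCt = (35.36−17.10) − (31.12−17.21) = 18.26 − 13.91 = 4.35; fold change = 2^-4.35 = 0.049
AT4G62880: ΔΔCt = (24.55−17.10) − (28.61−17.21) = 7.45 − 11.40 = -3.95; fold change = 2^3.95 = 15.455
AT2G18936: ΔΔCt = (18.89−17.10) − (23.90−17.21) = 1.79 − 6.69 = -4.90; fold change = 2^4.90 = 29.857
AT2G01193: ΔΔCt = (27.84−17.10) − (29.53−17.21) = 10.74 − 12.32 = -1.58; fold change = 2^1.58 = 2.990
AT2G18936 has the largest |ΔΔCt| = 4.90.

29.857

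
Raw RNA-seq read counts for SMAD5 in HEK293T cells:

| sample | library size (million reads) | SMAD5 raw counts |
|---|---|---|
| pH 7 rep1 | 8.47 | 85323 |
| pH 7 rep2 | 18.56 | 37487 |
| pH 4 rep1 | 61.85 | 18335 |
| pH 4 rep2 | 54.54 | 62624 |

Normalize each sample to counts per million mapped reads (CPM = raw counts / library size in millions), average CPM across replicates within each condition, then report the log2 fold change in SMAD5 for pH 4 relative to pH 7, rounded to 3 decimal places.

CPM(pH 7 rep1) = 85323 / 8.47 = 10073.5537
CPM(pH 7 rep2) = 37487 / 18.56 = 2019.7737
CPM(pH 4 rep1) = 18335 / 61.85 = 296.4430
CPM(pH 4 rep2) = 62624 / 54.54 = 1148.2215
mean CPM(pH 7) = 6046.6637; mean CPM(pH 4) = 722.3322
Fold change = 722.3322 / 6046.6637 = 0.11946
log2(0.11946) = -3.0654

-3.065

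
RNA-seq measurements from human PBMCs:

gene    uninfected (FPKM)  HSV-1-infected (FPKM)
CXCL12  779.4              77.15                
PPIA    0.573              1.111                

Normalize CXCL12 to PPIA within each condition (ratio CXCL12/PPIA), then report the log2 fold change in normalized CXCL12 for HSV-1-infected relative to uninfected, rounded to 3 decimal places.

CXCL12/PPIA (uninfected) = 779.4 / 0.573 = 1360.2
CXCL12/PPIA (HSV-1-infected) = 77.15 / 1.111 = 69.442
Fold change = 69.442 / 1360.2 = 0.0511
log2(0.0511) = -4.2919

-4.292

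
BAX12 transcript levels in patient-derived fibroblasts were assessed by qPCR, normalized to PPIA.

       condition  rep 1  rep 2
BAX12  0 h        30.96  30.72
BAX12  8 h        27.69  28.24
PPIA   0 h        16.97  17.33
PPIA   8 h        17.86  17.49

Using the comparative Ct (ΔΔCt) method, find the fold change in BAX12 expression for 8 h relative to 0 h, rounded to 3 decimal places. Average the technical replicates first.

Mean Ct: BAX12 0 h 30.840; BAX12 8 h 27.965; PPIA 0 h 17.150; PPIA 8 h 17.675
ΔCt(0 h) = 30.840 − 17.150 = 13.690
ΔCt(8 h) = 27.965 − 17.675 = 10.290
ΔΔCt = 10.290 − 13.690 = -3.400
Fold change = 2^(−(-3.400)) = 2^3.400 = 10.5561

10.556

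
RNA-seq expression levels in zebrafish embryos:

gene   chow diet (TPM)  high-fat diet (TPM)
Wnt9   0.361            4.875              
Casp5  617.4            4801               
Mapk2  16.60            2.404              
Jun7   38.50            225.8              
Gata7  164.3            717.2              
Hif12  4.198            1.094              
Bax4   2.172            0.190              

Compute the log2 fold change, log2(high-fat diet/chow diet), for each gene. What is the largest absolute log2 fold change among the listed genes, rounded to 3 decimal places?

log2(4.875/0.361) = 3.755  (Wnt9)
log2(4801/617.4) = 2.959  (Casp5)
log2(2.404/16.60) = -2.788  (Mapk2)
log2(225.8/38.50) = 2.552  (Jun7)
log2(717.2/164.3) = 2.126  (Gata7)
log2(1.094/4.198) = -1.940  (Hif12)
log2(0.190/2.172) = -3.515  (Bax4)
The largest magnitude belongs to Wnt9.

3.755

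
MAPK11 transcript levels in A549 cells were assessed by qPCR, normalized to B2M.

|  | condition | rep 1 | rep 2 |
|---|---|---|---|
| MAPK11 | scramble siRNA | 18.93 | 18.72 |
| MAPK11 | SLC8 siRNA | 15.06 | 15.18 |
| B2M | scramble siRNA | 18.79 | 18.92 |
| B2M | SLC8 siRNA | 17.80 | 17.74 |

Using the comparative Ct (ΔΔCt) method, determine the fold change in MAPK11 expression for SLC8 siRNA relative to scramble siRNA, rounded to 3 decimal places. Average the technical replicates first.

Mean Ct: MAPK11 scramble siRNA 18.825; MAPK11 SLC8 siRNA 15.120; B2M scramble siRNA 18.855; B2M SLC8 siRNA 17.770
ΔCt(scramble siRNA) = 18.825 − 18.855 = -0.030
ΔCt(SLC8 siRNA) = 15.120 − 17.770 = -2.650
ΔΔCt = -2.650 − (-0.030) = -2.620
Fold change = 2^(−(-2.620)) = 2^2.620 = 6.1475

6.148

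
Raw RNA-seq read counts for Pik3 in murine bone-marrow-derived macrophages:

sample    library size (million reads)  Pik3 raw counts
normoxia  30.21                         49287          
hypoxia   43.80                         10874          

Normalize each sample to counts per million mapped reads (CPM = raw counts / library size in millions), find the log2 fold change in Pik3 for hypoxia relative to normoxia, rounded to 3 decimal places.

-2.716

CPM(normoxia) = 49287 / 30.21 = 1631.4796
CPM(hypoxia) = 10874 / 43.80 = 248.2648
Fold change = 248.2648 / 1631.4796 = 0.15217
log2(0.15217) = -2.7162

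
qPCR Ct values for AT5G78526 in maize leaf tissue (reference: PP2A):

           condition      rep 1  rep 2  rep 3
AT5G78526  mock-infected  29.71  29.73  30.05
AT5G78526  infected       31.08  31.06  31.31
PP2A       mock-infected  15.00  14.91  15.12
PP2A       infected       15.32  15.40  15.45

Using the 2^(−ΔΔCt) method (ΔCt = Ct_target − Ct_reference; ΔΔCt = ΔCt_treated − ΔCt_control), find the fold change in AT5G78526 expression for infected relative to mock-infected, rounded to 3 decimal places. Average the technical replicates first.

Mean Ct: AT5G78526 mock-infected 29.830; AT5G78526 infected 31.150; PP2A mock-infected 15.010; PP2A infected 15.390
ΔCt(mock-infected) = 29.830 − 15.010 = 14.820
ΔCt(infected) = 31.150 − 15.390 = 15.760
ΔΔCt = 15.760 − 14.820 = 0.940
Fold change = 2^(−0.940) = 0.5212

0.521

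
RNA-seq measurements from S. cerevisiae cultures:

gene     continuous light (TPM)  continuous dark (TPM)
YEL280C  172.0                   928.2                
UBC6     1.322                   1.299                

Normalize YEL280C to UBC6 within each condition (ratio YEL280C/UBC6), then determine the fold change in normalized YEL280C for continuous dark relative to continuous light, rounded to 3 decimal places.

5.492

YEL280C/UBC6 (continuous light) = 172.0 / 1.322 = 130.11
YEL280C/UBC6 (continuous dark) = 928.2 / 1.299 = 714.55
Fold change = 714.55 / 130.11 = 5.4921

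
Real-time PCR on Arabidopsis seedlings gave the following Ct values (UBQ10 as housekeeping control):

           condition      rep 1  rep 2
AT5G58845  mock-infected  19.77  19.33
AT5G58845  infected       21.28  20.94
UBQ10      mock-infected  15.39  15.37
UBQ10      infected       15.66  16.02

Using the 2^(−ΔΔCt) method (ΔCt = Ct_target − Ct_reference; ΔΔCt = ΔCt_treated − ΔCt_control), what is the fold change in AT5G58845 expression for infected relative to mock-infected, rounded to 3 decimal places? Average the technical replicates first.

0.467

Mean Ct: AT5G58845 mock-infected 19.550; AT5G58845 infected 21.110; UBQ10 mock-infected 15.380; UBQ10 infected 15.840
ΔCt(mock-infected) = 19.550 − 15.380 = 4.170
ΔCt(infected) = 21.110 − 15.840 = 5.270
ΔΔCt = 5.270 − 4.170 = 1.100
Fold change = 2^(−1.100) = 0.4665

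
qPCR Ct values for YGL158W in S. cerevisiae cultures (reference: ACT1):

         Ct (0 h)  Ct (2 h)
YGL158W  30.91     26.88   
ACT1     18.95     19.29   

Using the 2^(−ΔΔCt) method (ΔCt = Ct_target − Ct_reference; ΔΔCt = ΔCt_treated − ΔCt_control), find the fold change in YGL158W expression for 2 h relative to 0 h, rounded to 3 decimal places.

20.678

ΔCt(0 h) = 30.910 − 18.950 = 11.960
ΔCt(2 h) = 26.880 − 19.290 = 7.590
ΔΔCt = 7.590 − 11.960 = -4.370
Fold change = 2^(−(-4.370)) = 2^4.370 = 20.6776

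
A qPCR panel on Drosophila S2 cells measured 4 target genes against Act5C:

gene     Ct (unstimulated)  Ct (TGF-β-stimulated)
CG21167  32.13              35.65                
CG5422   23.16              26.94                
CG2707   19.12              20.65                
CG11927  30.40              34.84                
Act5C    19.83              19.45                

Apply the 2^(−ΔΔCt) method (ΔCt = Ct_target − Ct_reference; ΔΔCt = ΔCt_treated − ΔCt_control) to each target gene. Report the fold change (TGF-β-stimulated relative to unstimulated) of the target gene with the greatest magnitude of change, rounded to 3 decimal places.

CG21167: ΔΔCt = (35.65−19.45) − (32.13−19.83) = 16.20 − 12.30 = 3.90; fold change = 2^-3.90 = 0.067
CG5422: ΔΔCt = (26.94−19.45) − (23.16−19.83) = 7.49 − 3.33 = 4.16; fold change = 2^-4.16 = 0.056
CG2707: ΔΔCt = (20.65−19.45) − (19.12−19.83) = 1.20 − (-0.71) = 1.91; fold change = 2^-1.91 = 0.266
CG11927: ΔΔCt = (34.84−19.45) − (30.40−19.83) = 15.39 − 10.57 = 4.82; fold change = 2^-4.82 = 0.035
CG11927 has the largest |ΔΔCt| = 4.82.

0.035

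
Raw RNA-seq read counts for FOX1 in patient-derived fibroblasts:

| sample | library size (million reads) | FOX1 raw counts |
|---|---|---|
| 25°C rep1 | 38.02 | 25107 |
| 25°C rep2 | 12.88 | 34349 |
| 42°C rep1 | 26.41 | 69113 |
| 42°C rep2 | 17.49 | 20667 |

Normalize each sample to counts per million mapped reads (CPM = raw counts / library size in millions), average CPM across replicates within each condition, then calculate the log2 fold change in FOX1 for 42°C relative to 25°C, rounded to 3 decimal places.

0.191

CPM(25°C rep1) = 25107 / 38.02 = 660.3630
CPM(25°C rep2) = 34349 / 12.88 = 2666.8478
CPM(42°C rep1) = 69113 / 26.41 = 2616.9254
CPM(42°C rep2) = 20667 / 17.49 = 1181.6467
mean CPM(25°C) = 1663.6054; mean CPM(42°C) = 1899.2860
Fold change = 1899.2860 / 1663.6054 = 1.14167
log2(1.14167) = 0.1911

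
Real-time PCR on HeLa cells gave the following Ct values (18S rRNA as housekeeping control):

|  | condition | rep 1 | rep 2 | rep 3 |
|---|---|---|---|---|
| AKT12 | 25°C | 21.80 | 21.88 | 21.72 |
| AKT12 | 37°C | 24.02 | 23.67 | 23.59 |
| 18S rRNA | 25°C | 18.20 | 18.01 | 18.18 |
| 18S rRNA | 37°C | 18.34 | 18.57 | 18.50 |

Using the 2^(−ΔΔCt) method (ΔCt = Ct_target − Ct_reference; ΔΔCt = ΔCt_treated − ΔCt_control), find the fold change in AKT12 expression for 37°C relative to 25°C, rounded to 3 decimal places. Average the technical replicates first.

Mean Ct: AKT12 25°C 21.800; AKT12 37°C 23.760; 18S rRNA 25°C 18.130; 18S rRNA 37°C 18.470
ΔCt(25°C) = 21.800 − 18.130 = 3.670
ΔCt(37°C) = 23.760 − 18.470 = 5.290
ΔΔCt = 5.290 − 3.670 = 1.620
Fold change = 2^(−1.620) = 0.3253

0.325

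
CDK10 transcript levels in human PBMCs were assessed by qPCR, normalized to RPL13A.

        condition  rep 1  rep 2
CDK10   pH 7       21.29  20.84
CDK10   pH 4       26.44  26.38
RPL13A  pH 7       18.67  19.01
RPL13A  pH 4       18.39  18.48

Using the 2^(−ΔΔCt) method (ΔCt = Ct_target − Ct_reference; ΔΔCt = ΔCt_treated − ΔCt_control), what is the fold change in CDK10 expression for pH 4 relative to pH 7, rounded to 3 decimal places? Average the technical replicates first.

0.019

Mean Ct: CDK10 pH 7 21.065; CDK10 pH 4 26.410; RPL13A pH 7 18.840; RPL13A pH 4 18.435
ΔCt(pH 7) = 21.065 − 18.840 = 2.225
ΔCt(pH 4) = 26.410 − 18.435 = 7.975
ΔΔCt = 7.975 − 2.225 = 5.750
Fold change = 2^(−5.750) = 0.0186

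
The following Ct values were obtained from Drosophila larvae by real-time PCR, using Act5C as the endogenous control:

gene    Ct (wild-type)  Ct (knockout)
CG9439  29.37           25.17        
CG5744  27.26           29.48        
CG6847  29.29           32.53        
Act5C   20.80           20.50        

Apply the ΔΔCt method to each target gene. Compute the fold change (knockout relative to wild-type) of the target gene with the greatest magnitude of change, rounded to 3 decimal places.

14.929

CG9439: ΔΔCt = (25.17−20.50) − (29.37−20.80) = 4.67 − 8.57 = -3.90; fold change = 2^3.90 = 14.929
CG5744: ΔΔCt = (29.48−20.50) − (27.26−20.80) = 8.98 − 6.46 = 2.52; fold change = 2^-2.52 = 0.174
CG6847: ΔΔCt = (32.53−20.50) − (29.29−20.80) = 12.03 − 8.49 = 3.54; fold change = 2^-3.54 = 0.086
CG9439 has the largest |ΔΔCt| = 3.90.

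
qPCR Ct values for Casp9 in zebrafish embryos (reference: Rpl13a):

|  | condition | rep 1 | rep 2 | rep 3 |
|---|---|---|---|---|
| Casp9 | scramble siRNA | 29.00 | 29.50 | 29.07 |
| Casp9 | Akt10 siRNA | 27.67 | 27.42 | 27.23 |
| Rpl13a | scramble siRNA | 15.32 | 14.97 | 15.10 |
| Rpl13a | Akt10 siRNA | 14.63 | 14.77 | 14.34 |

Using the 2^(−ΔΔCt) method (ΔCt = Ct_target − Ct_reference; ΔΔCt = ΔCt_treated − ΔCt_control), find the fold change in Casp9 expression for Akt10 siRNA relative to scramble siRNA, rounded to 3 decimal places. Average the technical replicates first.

2.297

Mean Ct: Casp9 scramble siRNA 29.190; Casp9 Akt10 siRNA 27.440; Rpl13a scramble siRNA 15.130; Rpl13a Akt10 siRNA 14.580
ΔCt(scramble siRNA) = 29.190 − 15.130 = 14.060
ΔCt(Akt10 siRNA) = 27.440 − 14.580 = 12.860
ΔΔCt = 12.860 − 14.060 = -1.200
Fold change = 2^(−(-1.200)) = 2^1.200 = 2.2974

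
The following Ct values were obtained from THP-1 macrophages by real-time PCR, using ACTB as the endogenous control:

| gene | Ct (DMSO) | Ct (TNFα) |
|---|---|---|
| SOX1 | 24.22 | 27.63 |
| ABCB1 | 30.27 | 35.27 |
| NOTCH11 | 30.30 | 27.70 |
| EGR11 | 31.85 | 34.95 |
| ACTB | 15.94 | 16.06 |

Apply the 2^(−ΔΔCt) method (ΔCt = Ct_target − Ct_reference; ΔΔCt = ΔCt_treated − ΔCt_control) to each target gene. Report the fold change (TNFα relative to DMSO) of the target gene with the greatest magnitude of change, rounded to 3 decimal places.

0.034

SOX1: ΔΔCt = (27.63−16.06) − (24.22−15.94) = 11.57 − 8.28 = 3.29; fold change = 2^-3.29 = 0.102
ABCB1: ΔΔCt = (35.27−16.06) − (30.27−15.94) = 19.21 − 14.33 = 4.88; fold change = 2^-4.88 = 0.034
NOTCH11: ΔΔCt = (27.70−16.06) − (30.30−15.94) = 11.64 − 14.36 = -2.72; fold change = 2^2.72 = 6.589
EGR11: ΔΔCt = (34.95−16.06) − (31.85−15.94) = 18.89 − 15.91 = 2.98; fold change = 2^-2.98 = 0.127
ABCB1 has the largest |ΔΔCt| = 4.88.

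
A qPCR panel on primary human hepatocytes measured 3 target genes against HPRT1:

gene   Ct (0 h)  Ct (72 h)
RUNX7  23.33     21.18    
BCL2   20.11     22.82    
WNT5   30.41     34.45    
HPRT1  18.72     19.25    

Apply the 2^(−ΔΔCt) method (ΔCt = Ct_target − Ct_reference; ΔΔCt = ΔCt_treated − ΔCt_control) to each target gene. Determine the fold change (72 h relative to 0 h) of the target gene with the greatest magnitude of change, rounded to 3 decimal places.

0.088

RUNX7: ΔΔCt = (21.18−19.25) − (23.33−18.72) = 1.93 − 4.61 = -2.68; fold change = 2^2.68 = 6.409
BCL2: ΔΔCt = (22.82−19.25) − (20.11−18.72) = 3.57 − 1.39 = 2.18; fold change = 2^-2.18 = 0.221
WNT5: ΔΔCt = (34.45−19.25) − (30.41−18.72) = 15.20 − 11.69 = 3.51; fold change = 2^-3.51 = 0.088
WNT5 has the largest |ΔΔCt| = 3.51.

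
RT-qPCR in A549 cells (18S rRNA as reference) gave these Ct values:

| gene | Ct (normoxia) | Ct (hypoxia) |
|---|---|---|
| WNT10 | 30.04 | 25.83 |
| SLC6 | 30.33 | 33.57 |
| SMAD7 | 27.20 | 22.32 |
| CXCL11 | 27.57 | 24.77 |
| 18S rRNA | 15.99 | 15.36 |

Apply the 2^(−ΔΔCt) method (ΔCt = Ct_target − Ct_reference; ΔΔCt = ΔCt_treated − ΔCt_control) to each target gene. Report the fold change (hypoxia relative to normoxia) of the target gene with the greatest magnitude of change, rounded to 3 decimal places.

WNT10: ΔΔCt = (25.83−15.36) − (30.04−15.99) = 10.47 − 14.05 = -3.58; fold change = 2^3.58 = 11.959
SLC6: ΔΔCt = (33.57−15.36) − (30.33−15.99) = 18.21 − 14.34 = 3.87; fold change = 2^-3.87 = 0.068
SMAD7: ΔΔCt = (22.32−15.36) − (27.20−15.99) = 6.96 − 11.21 = -4.25; fold change = 2^4.25 = 19.027
CXCL11: ΔΔCt = (24.77−15.36) − (27.57−15.99) = 9.41 − 11.58 = -2.17; fold change = 2^2.17 = 4.500
SMAD7 has the largest |ΔΔCt| = 4.25.

19.027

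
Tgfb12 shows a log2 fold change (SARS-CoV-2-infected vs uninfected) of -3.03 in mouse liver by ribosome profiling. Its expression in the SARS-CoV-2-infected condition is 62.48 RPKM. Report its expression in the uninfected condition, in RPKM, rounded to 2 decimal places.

Fold change = 2^(-3.03) = 0.1224
uninfected expression = 62.48 / 0.1224 = 510.34

510.34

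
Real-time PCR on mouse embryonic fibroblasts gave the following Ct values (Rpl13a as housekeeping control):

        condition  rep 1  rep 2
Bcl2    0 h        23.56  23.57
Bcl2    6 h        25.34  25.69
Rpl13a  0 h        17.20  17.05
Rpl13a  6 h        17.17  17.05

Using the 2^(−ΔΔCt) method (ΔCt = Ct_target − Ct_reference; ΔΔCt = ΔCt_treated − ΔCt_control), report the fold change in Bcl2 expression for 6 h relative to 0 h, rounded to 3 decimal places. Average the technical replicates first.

0.256

Mean Ct: Bcl2 0 h 23.565; Bcl2 6 h 25.515; Rpl13a 0 h 17.125; Rpl13a 6 h 17.110
ΔCt(0 h) = 23.565 − 17.125 = 6.440
ΔCt(6 h) = 25.515 − 17.110 = 8.405
ΔΔCt = 8.405 − 6.440 = 1.965
Fold change = 2^(−1.965) = 0.2561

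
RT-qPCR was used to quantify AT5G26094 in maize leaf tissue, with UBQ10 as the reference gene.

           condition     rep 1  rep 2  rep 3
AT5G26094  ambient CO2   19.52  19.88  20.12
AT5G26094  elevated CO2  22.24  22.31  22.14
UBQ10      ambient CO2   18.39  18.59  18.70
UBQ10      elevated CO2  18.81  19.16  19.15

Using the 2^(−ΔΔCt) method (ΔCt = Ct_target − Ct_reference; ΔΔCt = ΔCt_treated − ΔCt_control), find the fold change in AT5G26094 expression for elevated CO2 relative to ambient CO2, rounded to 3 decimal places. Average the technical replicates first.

0.266

Mean Ct: AT5G26094 ambient CO2 19.840; AT5G26094 elevated CO2 22.230; UBQ10 ambient CO2 18.560; UBQ10 elevated CO2 19.040
ΔCt(ambient CO2) = 19.840 − 18.560 = 1.280
ΔCt(elevated CO2) = 22.230 − 19.040 = 3.190
ΔΔCt = 3.190 − 1.280 = 1.910
Fold change = 2^(−1.910) = 0.2661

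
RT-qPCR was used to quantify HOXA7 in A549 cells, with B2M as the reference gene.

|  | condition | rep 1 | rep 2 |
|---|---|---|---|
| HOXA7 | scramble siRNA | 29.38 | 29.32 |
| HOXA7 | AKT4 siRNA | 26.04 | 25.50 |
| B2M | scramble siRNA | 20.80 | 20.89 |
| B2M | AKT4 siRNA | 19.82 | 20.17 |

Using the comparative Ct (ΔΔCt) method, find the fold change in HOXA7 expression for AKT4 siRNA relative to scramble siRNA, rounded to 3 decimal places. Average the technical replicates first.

6.635

Mean Ct: HOXA7 scramble siRNA 29.350; HOXA7 AKT4 siRNA 25.770; B2M scramble siRNA 20.845; B2M AKT4 siRNA 19.995
ΔCt(scramble siRNA) = 29.350 − 20.845 = 8.505
ΔCt(AKT4 siRNA) = 25.770 − 19.995 = 5.775
ΔΔCt = 5.775 − 8.505 = -2.730
Fold change = 2^(−(-2.730)) = 2^2.730 = 6.6346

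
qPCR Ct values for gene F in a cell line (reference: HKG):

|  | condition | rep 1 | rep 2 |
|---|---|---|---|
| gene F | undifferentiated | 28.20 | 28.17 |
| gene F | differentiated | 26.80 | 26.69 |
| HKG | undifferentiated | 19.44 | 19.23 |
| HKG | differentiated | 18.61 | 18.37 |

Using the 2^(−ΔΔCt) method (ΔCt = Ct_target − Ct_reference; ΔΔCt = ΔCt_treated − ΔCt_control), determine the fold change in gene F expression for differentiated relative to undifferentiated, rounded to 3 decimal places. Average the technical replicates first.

Mean Ct: gene F undifferentiated 28.185; gene F differentiated 26.745; HKG undifferentiated 19.335; HKG differentiated 18.490
ΔCt(undifferentiated) = 28.185 − 19.335 = 8.850
ΔCt(differentiated) = 26.745 − 18.490 = 8.255
ΔΔCt = 8.255 − 8.850 = -0.595
Fold change = 2^(−(-0.595)) = 2^0.595 = 1.5105

1.510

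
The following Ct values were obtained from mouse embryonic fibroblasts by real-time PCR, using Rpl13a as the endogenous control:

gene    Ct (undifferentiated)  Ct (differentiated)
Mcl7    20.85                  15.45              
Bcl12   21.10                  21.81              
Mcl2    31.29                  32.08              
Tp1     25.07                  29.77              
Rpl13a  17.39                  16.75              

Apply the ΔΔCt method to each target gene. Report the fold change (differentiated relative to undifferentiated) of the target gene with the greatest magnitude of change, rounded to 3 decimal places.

0.025

Mcl7: ΔΔCt = (15.45−16.75) − (20.85−17.39) = -1.30 − 3.46 = -4.76; fold change = 2^4.76 = 27.096
Bcl12: ΔΔCt = (21.81−16.75) − (21.10−17.39) = 5.06 − 3.71 = 1.35; fold change = 2^-1.35 = 0.392
Mcl2: ΔΔCt = (32.08−16.75) − (31.29−17.39) = 15.33 − 13.90 = 1.43; fold change = 2^-1.43 = 0.371
Tp1: ΔΔCt = (29.77−16.75) − (25.07−17.39) = 13.02 − 7.68 = 5.34; fold change = 2^-5.34 = 0.025
Tp1 has the largest |ΔΔCt| = 5.34.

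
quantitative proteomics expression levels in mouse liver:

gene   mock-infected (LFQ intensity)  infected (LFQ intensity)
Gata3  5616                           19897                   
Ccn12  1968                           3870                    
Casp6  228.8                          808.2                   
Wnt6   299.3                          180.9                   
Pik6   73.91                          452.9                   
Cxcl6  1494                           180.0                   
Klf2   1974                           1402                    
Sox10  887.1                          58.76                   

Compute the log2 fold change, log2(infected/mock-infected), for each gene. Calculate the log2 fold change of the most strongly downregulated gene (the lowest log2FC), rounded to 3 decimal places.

-3.916

log2(19897/5616) = 1.825  (Gata3)
log2(3870/1968) = 0.976  (Ccn12)
log2(808.2/228.8) = 1.821  (Casp6)
log2(180.9/299.3) = -0.726  (Wnt6)
log2(452.9/73.91) = 2.615  (Pik6)
log2(180.0/1494) = -3.053  (Cxcl6)
log2(1402/1974) = -0.494  (Klf2)
log2(58.76/887.1) = -3.916  (Sox10)
Sox10 is most strongly downregulated.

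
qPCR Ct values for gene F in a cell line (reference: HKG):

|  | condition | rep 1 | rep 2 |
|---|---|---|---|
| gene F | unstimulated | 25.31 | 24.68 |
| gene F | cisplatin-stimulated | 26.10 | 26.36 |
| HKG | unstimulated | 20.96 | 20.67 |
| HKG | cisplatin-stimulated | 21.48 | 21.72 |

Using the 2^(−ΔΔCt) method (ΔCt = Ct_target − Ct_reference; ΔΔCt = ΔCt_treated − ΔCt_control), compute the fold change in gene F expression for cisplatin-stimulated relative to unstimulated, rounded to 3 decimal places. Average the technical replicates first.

Mean Ct: gene F unstimulated 24.995; gene F cisplatin-stimulated 26.230; HKG unstimulated 20.815; HKG cisplatin-stimulated 21.600
ΔCt(unstimulated) = 24.995 − 20.815 = 4.180
ΔCt(cisplatin-stimulated) = 26.230 − 21.600 = 4.630
ΔΔCt = 4.630 − 4.180 = 0.450
Fold change = 2^(−0.450) = 0.7320

0.732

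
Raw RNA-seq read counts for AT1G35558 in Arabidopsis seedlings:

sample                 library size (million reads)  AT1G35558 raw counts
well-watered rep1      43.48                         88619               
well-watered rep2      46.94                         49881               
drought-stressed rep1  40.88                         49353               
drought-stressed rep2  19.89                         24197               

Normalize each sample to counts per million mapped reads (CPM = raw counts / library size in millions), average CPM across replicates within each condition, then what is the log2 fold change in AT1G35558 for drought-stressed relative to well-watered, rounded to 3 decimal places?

CPM(well-watered rep1) = 88619 / 43.48 = 2038.1555
CPM(well-watered rep2) = 49881 / 46.94 = 1062.6545
CPM(drought-stressed rep1) = 49353 / 40.88 = 1207.2652
CPM(drought-stressed rep2) = 24197 / 19.89 = 1216.5410
mean CPM(well-watered) = 1550.4050; mean CPM(drought-stressed) = 1211.9031
Fold change = 1211.9031 / 1550.4050 = 0.78167
log2(0.78167) = -0.3554

-0.355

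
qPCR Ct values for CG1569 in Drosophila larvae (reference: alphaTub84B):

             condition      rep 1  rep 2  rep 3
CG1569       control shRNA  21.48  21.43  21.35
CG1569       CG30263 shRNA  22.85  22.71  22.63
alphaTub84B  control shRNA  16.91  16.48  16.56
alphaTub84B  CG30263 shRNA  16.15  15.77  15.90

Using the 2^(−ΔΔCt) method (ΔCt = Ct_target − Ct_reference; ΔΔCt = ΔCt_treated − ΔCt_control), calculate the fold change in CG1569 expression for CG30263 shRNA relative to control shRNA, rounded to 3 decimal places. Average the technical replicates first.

0.247

Mean Ct: CG1569 control shRNA 21.420; CG1569 CG30263 shRNA 22.730; alphaTub84B control shRNA 16.650; alphaTub84B CG30263 shRNA 15.940
ΔCt(control shRNA) = 21.420 − 16.650 = 4.770
ΔCt(CG30263 shRNA) = 22.730 − 15.940 = 6.790
ΔΔCt = 6.790 − 4.770 = 2.020
Fold change = 2^(−2.020) = 0.2466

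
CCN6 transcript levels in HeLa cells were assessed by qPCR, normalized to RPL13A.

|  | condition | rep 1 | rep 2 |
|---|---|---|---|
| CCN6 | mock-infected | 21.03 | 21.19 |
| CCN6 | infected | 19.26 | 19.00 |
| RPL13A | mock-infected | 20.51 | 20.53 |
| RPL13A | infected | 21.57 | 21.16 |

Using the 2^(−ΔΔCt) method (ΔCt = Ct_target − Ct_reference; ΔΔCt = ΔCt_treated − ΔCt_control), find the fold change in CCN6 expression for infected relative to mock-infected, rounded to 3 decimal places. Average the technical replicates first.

Mean Ct: CCN6 mock-infected 21.110; CCN6 infected 19.130; RPL13A mock-infected 20.520; RPL13A infected 21.365
ΔCt(mock-infected) = 21.110 − 20.520 = 0.590
ΔCt(infected) = 19.130 − 21.365 = -2.235
ΔΔCt = -2.235 − 0.590 = -2.825
Fold change = 2^(−(-2.825)) = 2^2.825 = 7.0861

7.086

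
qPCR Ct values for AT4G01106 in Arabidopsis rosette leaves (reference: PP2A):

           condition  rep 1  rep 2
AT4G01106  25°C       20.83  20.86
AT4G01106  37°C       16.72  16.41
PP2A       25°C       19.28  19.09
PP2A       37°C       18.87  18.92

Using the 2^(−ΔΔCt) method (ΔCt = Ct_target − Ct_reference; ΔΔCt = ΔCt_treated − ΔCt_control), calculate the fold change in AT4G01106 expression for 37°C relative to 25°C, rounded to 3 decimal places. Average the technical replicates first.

15.889

Mean Ct: AT4G01106 25°C 20.845; AT4G01106 37°C 16.565; PP2A 25°C 19.185; PP2A 37°C 18.895
ΔCt(25°C) = 20.845 − 19.185 = 1.660
ΔCt(37°C) = 16.565 − 18.895 = -2.330
ΔΔCt = -2.330 − 1.660 = -3.990
Fold change = 2^(−(-3.990)) = 2^3.990 = 15.8895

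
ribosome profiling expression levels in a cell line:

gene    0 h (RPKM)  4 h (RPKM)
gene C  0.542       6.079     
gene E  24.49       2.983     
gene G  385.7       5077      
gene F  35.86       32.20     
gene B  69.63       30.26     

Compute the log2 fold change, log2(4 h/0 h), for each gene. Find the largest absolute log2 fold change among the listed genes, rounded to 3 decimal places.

log2(6.079/0.542) = 3.487  (gene C)
log2(2.983/24.49) = -3.037  (gene E)
log2(5077/385.7) = 3.718  (gene G)
log2(32.20/35.86) = -0.155  (gene F)
log2(30.26/69.63) = -1.202  (gene B)
The largest magnitude belongs to gene G.

3.718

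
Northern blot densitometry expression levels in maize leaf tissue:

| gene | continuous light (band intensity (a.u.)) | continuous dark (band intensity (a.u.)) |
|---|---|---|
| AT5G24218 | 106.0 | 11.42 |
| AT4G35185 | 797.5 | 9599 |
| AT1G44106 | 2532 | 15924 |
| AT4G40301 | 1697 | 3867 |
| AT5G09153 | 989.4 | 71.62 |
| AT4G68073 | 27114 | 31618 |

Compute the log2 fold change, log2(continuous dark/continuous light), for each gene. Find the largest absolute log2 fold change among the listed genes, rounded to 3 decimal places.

log2(11.42/106.0) = -3.214  (AT5G24218)
log2(9599/797.5) = 3.589  (AT4G35185)
log2(15924/2532) = 2.653  (AT1G44106)
log2(3867/1697) = 1.188  (AT4G40301)
log2(71.62/989.4) = -3.788  (AT5G09153)
log2(31618/27114) = 0.222  (AT4G68073)
The largest magnitude belongs to AT5G09153.

3.788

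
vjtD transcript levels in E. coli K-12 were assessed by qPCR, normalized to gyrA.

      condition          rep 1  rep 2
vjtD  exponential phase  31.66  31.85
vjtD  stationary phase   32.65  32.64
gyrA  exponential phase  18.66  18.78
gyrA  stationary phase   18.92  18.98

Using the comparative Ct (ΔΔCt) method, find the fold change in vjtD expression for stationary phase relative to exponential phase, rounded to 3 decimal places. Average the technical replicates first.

0.633

Mean Ct: vjtD exponential phase 31.755; vjtD stationary phase 32.645; gyrA exponential phase 18.720; gyrA stationary phase 18.950
ΔCt(exponential phase) = 31.755 − 18.720 = 13.035
ΔCt(stationary phase) = 32.645 − 18.950 = 13.695
ΔΔCt = 13.695 − 13.035 = 0.660
Fold change = 2^(−0.660) = 0.6329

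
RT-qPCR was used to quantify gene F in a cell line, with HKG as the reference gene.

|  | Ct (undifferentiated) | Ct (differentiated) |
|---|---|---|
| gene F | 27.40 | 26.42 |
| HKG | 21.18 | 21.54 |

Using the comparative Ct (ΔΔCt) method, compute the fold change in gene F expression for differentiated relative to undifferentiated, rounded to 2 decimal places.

ΔCt(undifferentiated) = 27.400 − 21.180 = 6.220
ΔCt(differentiated) = 26.420 − 21.540 = 4.880
ΔΔCt = 4.880 − 6.220 = -1.340
Fold change = 2^(−(-1.340)) = 2^1.340 = 2.532

2.53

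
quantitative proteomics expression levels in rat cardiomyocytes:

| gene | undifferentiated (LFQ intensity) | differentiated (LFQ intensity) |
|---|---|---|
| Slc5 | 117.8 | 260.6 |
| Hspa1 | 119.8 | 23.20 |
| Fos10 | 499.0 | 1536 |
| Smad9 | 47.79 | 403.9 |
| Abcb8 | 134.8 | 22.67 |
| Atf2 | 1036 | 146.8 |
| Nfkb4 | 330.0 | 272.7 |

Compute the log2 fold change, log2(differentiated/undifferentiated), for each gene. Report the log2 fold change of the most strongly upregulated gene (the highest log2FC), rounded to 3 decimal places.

3.079

log2(260.6/117.8) = 1.145  (Slc5)
log2(23.20/119.8) = -2.368  (Hspa1)
log2(1536/499.0) = 1.622  (Fos10)
log2(403.9/47.79) = 3.079  (Smad9)
log2(22.67/134.8) = -2.572  (Abcb8)
log2(146.8/1036) = -2.819  (Atf2)
log2(272.7/330.0) = -0.275  (Nfkb4)
Smad9 is most strongly upregulated.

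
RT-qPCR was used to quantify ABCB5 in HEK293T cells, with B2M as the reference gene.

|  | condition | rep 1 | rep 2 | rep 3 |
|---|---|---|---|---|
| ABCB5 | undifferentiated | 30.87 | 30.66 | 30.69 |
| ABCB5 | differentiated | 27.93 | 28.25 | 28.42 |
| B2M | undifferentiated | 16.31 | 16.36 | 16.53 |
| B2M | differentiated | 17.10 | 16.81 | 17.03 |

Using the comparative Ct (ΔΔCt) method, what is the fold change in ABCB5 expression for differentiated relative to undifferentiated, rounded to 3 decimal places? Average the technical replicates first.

8.694

Mean Ct: ABCB5 undifferentiated 30.740; ABCB5 differentiated 28.200; B2M undifferentiated 16.400; B2M differentiated 16.980
ΔCt(undifferentiated) = 30.740 − 16.400 = 14.340
ΔCt(differentiated) = 28.200 − 16.980 = 11.220
ΔΔCt = 11.220 − 14.340 = -3.120
Fold change = 2^(−(-3.120)) = 2^3.120 = 8.6939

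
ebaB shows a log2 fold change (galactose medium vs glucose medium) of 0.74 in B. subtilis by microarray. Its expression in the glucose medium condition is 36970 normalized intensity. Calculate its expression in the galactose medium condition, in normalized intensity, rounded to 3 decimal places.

Fold change = 2^(0.74) = 1.6702
galactose medium expression = 36970 × 1.6702 = 61746.401

61746.401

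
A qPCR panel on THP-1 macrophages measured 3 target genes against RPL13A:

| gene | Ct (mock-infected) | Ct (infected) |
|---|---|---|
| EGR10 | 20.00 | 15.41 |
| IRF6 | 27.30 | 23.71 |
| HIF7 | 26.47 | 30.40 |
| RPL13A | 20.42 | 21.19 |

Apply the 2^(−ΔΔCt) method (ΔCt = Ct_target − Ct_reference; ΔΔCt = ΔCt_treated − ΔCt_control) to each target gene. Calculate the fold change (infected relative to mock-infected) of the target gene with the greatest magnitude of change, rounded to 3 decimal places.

EGR10: ΔΔCt = (15.41−21.19) − (20.00−20.42) = -5.78 − (-0.42) = -5.36; fold change = 2^5.36 = 41.070
IRF6: ΔΔCt = (23.71−21.19) − (27.30−20.42) = 2.52 − 6.88 = -4.36; fold change = 2^4.36 = 20.535
HIF7: ΔΔCt = (30.40−21.19) − (26.47−20.42) = 9.21 − 6.05 = 3.16; fold change = 2^-3.16 = 0.112
EGR10 has the largest |ΔΔCt| = 5.36.

41.070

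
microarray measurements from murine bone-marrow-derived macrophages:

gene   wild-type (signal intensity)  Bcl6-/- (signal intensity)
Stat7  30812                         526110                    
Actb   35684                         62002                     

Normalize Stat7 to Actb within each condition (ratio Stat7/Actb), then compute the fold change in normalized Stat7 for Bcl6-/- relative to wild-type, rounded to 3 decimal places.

Stat7/Actb (wild-type) = 30812 / 35684 = 0.86347
Stat7/Actb (Bcl6-/-) = 526110 / 62002 = 8.4854
Fold change = 8.4854 / 0.86347 = 9.8271

9.827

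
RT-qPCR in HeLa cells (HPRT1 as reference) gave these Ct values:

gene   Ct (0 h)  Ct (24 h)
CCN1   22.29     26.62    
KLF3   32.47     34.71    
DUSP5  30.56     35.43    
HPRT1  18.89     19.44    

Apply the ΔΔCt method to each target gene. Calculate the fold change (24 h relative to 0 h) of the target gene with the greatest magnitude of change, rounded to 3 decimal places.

0.050

CCN1: ΔΔCt = (26.62−19.44) − (22.29−18.89) = 7.18 − 3.40 = 3.78; fold change = 2^-3.78 = 0.073
KLF3: ΔΔCt = (34.71−19.44) − (32.47−18.89) = 15.27 − 13.58 = 1.69; fold change = 2^-1.69 = 0.310
DUSP5: ΔΔCt = (35.43−19.44) − (30.56−18.89) = 15.99 − 11.67 = 4.32; fold change = 2^-4.32 = 0.050
DUSP5 has the largest |ΔΔCt| = 4.32.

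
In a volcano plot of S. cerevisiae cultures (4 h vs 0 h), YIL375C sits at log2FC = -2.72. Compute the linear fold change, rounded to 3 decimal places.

0.152

Fold change = 2^(-2.72) = 0.1518
That is, YIL375C drops to 15.2% of the 0 h level.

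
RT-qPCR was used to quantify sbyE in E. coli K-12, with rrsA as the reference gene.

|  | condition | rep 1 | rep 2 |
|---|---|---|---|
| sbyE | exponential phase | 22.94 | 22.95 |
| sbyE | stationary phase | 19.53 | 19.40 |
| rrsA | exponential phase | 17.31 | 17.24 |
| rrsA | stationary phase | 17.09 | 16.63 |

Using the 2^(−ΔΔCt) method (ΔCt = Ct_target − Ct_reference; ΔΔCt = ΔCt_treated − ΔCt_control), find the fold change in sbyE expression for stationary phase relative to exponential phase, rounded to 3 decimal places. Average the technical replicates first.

Mean Ct: sbyE exponential phase 22.945; sbyE stationary phase 19.465; rrsA exponential phase 17.275; rrsA stationary phase 16.860
ΔCt(exponential phase) = 22.945 − 17.275 = 5.670
ΔCt(stationary phase) = 19.465 − 16.860 = 2.605
ΔΔCt = 2.605 − 5.670 = -3.065
Fold change = 2^(−(-3.065)) = 2^3.065 = 8.3687

8.369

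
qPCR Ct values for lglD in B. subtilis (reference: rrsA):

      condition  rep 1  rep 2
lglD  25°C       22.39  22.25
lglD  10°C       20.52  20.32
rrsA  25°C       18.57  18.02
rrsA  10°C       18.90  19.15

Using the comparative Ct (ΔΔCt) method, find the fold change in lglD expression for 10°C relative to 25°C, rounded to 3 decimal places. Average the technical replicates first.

Mean Ct: lglD 25°C 22.320; lglD 10°C 20.420; rrsA 25°C 18.295; rrsA 10°C 19.025
ΔCt(25°C) = 22.320 − 18.295 = 4.025
ΔCt(10°C) = 20.420 − 19.025 = 1.395
ΔΔCt = 1.395 − 4.025 = -2.630
Fold change = 2^(−(-2.630)) = 2^2.630 = 6.1903

6.190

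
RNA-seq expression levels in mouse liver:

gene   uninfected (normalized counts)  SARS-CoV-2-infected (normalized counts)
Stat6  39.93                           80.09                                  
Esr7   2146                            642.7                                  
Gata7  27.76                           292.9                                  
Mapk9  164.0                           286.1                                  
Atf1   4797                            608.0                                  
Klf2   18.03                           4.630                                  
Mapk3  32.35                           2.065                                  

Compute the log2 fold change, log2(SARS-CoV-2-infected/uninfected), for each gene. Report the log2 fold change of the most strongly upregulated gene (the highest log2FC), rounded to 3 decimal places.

log2(80.09/39.93) = 1.004  (Stat6)
log2(642.7/2146) = -1.739  (Esr7)
log2(292.9/27.76) = 3.399  (Gata7)
log2(286.1/164.0) = 0.803  (Mapk9)
log2(608.0/4797) = -2.980  (Atf1)
log2(4.630/18.03) = -1.961  (Klf2)
log2(2.065/32.35) = -3.970  (Mapk3)
Gata7 is most strongly upregulated.

3.399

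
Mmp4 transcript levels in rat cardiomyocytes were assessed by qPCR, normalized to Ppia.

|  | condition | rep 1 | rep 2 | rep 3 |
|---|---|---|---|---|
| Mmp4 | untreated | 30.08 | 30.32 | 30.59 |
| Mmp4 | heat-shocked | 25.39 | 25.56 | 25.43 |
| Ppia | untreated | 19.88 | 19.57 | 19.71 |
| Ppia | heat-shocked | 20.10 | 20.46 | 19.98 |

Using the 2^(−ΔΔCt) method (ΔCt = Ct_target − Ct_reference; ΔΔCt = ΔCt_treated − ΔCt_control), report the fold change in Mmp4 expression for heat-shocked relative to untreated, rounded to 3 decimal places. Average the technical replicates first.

Mean Ct: Mmp4 untreated 30.330; Mmp4 heat-shocked 25.460; Ppia untreated 19.720; Ppia heat-shocked 20.180
ΔCt(untreated) = 30.330 − 19.720 = 10.610
ΔCt(heat-shocked) = 25.460 − 20.180 = 5.280
ΔΔCt = 5.280 − 10.610 = -5.330
Fold change = 2^(−(-5.330)) = 2^5.330 = 40.2244

40.224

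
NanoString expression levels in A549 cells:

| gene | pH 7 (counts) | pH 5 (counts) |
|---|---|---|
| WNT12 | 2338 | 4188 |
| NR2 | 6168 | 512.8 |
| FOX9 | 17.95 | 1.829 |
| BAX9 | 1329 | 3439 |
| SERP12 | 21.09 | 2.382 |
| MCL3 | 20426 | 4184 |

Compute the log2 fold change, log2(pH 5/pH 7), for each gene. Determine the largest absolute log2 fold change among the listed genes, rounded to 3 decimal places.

log2(4188/2338) = 0.841  (WNT12)
log2(512.8/6168) = -3.588  (NR2)
log2(1.829/17.95) = -3.295  (FOX9)
log2(3439/1329) = 1.372  (BAX9)
log2(2.382/21.09) = -3.146  (SERP12)
log2(4184/20426) = -2.287  (MCL3)
The largest magnitude belongs to NR2.

3.588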